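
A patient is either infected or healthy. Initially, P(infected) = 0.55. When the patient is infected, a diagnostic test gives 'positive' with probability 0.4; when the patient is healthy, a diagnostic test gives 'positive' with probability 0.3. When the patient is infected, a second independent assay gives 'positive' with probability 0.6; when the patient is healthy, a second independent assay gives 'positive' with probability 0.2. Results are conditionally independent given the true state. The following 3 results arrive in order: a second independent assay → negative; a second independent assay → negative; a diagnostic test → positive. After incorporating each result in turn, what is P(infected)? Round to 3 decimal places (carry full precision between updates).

0.289

Apply Bayes' rule sequentially, carrying P(infected) forward.
After a second independent assay='negative': P(infected) = 0.4·0.5500 / (0.4·0.5500 + 0.8·0.4500) ≈ 0.3793
After a second independent assay='negative': P(infected) = 0.4·0.3793 / (0.4·0.3793 + 0.8·0.6207) ≈ 0.2340
After a diagnostic test='positive': P(infected) = 0.4·0.2340 / (0.4·0.2340 + 0.3·0.7660) ≈ 0.2895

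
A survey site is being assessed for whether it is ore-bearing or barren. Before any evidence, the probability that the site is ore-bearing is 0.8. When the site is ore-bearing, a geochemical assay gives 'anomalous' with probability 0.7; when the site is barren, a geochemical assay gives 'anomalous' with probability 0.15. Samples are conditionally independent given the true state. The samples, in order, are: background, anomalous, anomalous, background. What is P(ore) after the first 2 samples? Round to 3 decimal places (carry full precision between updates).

0.868

After 'background': P(ore) = 0.3·0.8000 / (0.3·0.8000 + 0.85·0.2000) ≈ 0.5854
After 'anomalous': P(ore) = 0.7·0.5854 / (0.7·0.5854 + 0.15·0.4146) ≈ 0.8682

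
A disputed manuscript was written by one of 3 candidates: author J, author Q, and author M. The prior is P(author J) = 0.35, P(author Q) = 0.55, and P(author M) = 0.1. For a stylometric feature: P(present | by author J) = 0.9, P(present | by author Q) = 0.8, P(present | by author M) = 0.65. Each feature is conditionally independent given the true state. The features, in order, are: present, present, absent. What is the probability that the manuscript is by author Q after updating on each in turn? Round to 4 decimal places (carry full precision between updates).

After 'present': normaliser = 0.9·0.3500 + 0.8·0.5500 + 0.65·0.1000; P(author J) ≈ 0.3841, P(author Q) ≈ 0.5366, P(author M) ≈ 0.0793
After 'present': normaliser = 0.9·0.3841 + 0.8·0.5366 + 0.65·0.0793; P(author J) ≈ 0.4183, P(author Q) ≈ 0.5194, P(author M) ≈ 0.0623
After 'absent': normaliser = 0.1·0.4183 + 0.2·0.5194 + 0.35·0.0623; P(author J) ≈ 0.2497, P(author Q) ≈ 0.6201, P(author M) ≈ 0.1302

0.6201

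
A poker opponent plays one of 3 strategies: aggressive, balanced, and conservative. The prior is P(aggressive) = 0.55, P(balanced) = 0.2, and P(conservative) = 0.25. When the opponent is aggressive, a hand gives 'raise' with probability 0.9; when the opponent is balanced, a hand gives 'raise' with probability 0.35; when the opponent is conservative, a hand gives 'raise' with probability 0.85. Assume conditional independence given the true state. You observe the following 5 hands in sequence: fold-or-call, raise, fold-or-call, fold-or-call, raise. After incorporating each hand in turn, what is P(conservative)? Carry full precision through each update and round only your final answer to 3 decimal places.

0.078

After 'fold-or-call': normaliser = 0.1·0.5500 + 0.65·0.2000 + 0.15·0.2500; P(aggressive) ≈ 0.2472, P(balanced) ≈ 0.5843, P(conservative) ≈ 0.1685
After 'raise': normaliser = 0.9·0.2472 + 0.35·0.5843 + 0.85·0.1685; P(aggressive) ≈ 0.3901, P(balanced) ≈ 0.3586, P(conservative) ≈ 0.2512
After 'fold-or-call': normaliser = 0.1·0.3901 + 0.65·0.3586 + 0.15·0.2512; P(aggressive) ≈ 0.1259, P(balanced) ≈ 0.7524, P(conservative) ≈ 0.1216
After 'fold-or-call': normaliser = 0.1·0.1259 + 0.65·0.7524 + 0.15·0.1216; P(aggressive) ≈ 0.0242, P(balanced) ≈ 0.9407, P(conservative) ≈ 0.0351
After 'raise': normaliser = 0.9·0.0242 + 0.35·0.9407 + 0.85·0.0351; P(aggressive) ≈ 0.0572, P(balanced) ≈ 0.8644, P(conservative) ≈ 0.0783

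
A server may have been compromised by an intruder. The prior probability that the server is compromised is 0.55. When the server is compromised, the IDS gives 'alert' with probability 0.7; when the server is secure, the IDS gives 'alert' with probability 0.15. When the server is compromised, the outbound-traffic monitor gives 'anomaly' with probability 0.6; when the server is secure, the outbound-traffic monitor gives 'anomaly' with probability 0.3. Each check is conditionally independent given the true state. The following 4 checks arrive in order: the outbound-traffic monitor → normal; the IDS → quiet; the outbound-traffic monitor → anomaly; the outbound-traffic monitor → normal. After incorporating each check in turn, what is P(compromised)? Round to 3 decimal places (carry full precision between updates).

0.220

Apply Bayes' rule sequentially, carrying P(compromised) forward.
After the outbound-traffic monitor='normal': P(compromised) = 0.4·0.5500 / (0.4·0.5500 + 0.7·0.4500) ≈ 0.4112
After the IDS='quiet': P(compromised) = 0.3·0.4112 / (0.3·0.4112 + 0.85·0.5888) ≈ 0.1978
After the outbound-traffic monitor='anomaly': P(compromised) = 0.6·0.1978 / (0.6·0.1978 + 0.3·0.8022) ≈ 0.3302
After the outbound-traffic monitor='normal': P(compromised) = 0.4·0.3302 / (0.4·0.3302 + 0.7·0.6698) ≈ 0.2198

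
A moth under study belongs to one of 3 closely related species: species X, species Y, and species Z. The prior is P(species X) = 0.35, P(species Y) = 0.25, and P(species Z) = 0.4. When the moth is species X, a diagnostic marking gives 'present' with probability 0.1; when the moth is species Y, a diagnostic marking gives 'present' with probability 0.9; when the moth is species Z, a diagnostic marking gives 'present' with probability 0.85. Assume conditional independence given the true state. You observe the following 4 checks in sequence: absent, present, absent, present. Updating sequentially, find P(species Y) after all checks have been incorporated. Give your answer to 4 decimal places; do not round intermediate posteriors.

After 'absent': normaliser = 0.9·0.3500 + 0.1·0.2500 + 0.15·0.4000; P(species X) ≈ 0.7875, P(species Y) ≈ 0.0625, P(species Z) ≈ 0.1500
After 'present': normaliser = 0.1·0.7875 + 0.9·0.0625 + 0.85·0.1500; P(species X) ≈ 0.3000, P(species Y) ≈ 0.2143, P(species Z) ≈ 0.4857
After 'absent': normaliser = 0.9·0.3000 + 0.1·0.2143 + 0.15·0.4857; P(species X) ≈ 0.7412, P(species Y) ≈ 0.0588, P(species Z) ≈ 0.2000
After 'present': normaliser = 0.1·0.7412 + 0.9·0.0588 + 0.85·0.2000; P(species X) ≈ 0.2495, P(species Y) ≈ 0.1782, P(species Z) ≈ 0.5723

0.1782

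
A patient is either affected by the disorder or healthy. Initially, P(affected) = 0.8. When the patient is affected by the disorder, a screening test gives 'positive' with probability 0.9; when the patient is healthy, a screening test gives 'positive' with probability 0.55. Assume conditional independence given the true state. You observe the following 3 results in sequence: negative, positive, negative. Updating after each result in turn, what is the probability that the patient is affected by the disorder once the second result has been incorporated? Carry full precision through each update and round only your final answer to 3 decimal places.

After 'negative': P(affected) = 0.1·0.8000 / (0.1·0.8000 + 0.45·0.2000) ≈ 0.4706
After 'positive': P(affected) = 0.9·0.4706 / (0.9·0.4706 + 0.55·0.5294) ≈ 0.5926

0.593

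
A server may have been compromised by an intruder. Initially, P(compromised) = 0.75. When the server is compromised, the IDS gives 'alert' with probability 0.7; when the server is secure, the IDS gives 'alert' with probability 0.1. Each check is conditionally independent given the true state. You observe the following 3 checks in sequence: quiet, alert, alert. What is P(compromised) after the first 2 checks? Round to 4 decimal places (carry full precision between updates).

After 'quiet': P(compromised) = 0.3·0.7500 / (0.3·0.7500 + 0.9·0.2500) ≈ 0.5000
After 'alert': P(compromised) = 0.7·0.5000 / (0.7·0.5000 + 0.1·0.5000) ≈ 0.8750

0.8750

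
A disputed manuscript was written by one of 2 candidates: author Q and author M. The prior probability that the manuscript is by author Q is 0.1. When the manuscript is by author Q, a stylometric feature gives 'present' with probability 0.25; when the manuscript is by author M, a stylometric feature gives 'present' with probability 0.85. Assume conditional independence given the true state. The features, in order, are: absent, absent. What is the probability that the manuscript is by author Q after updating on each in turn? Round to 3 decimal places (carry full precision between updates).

0.735

After 'absent': P(author Q) = 0.75·0.1000 / (0.75·0.1000 + 0.15·0.9000) ≈ 0.3571
After 'absent': P(author Q) = 0.75·0.3571 / (0.75·0.3571 + 0.15·0.6429) ≈ 0.7353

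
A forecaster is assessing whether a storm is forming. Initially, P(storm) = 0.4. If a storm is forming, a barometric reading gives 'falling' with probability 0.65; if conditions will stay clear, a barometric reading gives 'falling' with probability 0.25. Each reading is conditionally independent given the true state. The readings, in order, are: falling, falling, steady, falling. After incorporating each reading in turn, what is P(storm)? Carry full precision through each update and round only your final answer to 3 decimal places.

0.845

After 'falling': P(storm) = 0.65·0.4000 / (0.65·0.4000 + 0.25·0.6000) ≈ 0.6341
After 'falling': P(storm) = 0.65·0.6341 / (0.65·0.6341 + 0.25·0.3659) ≈ 0.8184
After 'steady': P(storm) = 0.35·0.8184 / (0.35·0.8184 + 0.75·0.1816) ≈ 0.6777
After 'falling': P(storm) = 0.65·0.6777 / (0.65·0.6777 + 0.25·0.3223) ≈ 0.8454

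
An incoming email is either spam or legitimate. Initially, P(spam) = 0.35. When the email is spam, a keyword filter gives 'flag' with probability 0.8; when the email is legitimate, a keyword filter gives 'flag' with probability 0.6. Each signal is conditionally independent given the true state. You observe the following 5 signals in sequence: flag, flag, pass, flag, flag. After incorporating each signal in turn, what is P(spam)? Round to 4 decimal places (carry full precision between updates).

0.4597

Each posterior becomes the prior for the next update.
After 'flag': P(spam) = 0.8·0.3500 / (0.8·0.3500 + 0.6·0.6500) ≈ 0.4179
After 'flag': P(spam) = 0.8·0.4179 / (0.8·0.4179 + 0.6·0.5821) ≈ 0.4891
After 'pass': P(spam) = 0.2·0.4891 / (0.2·0.4891 + 0.4·0.5109) ≈ 0.3237
After 'flag': P(spam) = 0.8·0.3237 / (0.8·0.3237 + 0.6·0.6763) ≈ 0.3896
After 'flag': P(spam) = 0.8·0.3896 / (0.8·0.3896 + 0.6·0.6104) ≈ 0.4597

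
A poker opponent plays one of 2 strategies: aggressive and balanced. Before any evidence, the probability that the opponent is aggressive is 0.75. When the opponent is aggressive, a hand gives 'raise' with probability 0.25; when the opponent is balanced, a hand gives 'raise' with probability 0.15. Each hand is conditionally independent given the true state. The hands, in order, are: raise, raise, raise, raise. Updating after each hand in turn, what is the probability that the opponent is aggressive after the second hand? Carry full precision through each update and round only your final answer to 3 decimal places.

Each posterior becomes the prior for the next update.
After 'raise': P(aggressive) = 0.25·0.7500 / (0.25·0.7500 + 0.15·0.2500) ≈ 0.8333
After 'raise': P(aggressive) = 0.25·0.8333 / (0.25·0.8333 + 0.15·0.1667) ≈ 0.8929

0.893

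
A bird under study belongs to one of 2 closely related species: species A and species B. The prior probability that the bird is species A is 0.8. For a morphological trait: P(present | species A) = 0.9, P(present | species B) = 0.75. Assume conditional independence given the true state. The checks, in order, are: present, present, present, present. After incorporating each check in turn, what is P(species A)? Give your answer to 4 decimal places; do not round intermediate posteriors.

0.8924

After 'present': P(species A) = 0.9·0.8000 / (0.9·0.8000 + 0.75·0.2000) ≈ 0.8276
After 'present': P(species A) = 0.9·0.8276 / (0.9·0.8276 + 0.75·0.1724) ≈ 0.8521
After 'present': P(species A) = 0.9·0.8521 / (0.9·0.8521 + 0.75·0.1479) ≈ 0.8736
After 'present': P(species A) = 0.9·0.8736 / (0.9·0.8736 + 0.75·0.1264) ≈ 0.8924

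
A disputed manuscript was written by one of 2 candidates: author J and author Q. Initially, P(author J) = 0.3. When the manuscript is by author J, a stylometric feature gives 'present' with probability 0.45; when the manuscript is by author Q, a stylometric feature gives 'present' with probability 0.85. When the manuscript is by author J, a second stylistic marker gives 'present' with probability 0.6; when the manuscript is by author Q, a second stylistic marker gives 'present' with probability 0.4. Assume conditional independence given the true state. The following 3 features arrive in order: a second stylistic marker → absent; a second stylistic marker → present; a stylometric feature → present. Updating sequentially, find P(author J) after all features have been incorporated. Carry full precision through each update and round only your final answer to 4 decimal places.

After a second stylistic marker='absent': P(author J) = 0.4·0.3000 / (0.4·0.3000 + 0.6·0.7000) ≈ 0.2222
After a second stylistic marker='present': P(author J) = 0.6·0.2222 / (0.6·0.2222 + 0.4·0.7778) ≈ 0.3000
After a stylometric feature='present': P(author J) = 0.45·0.3000 / (0.45·0.3000 + 0.85·0.7000) ≈ 0.1849

0.1849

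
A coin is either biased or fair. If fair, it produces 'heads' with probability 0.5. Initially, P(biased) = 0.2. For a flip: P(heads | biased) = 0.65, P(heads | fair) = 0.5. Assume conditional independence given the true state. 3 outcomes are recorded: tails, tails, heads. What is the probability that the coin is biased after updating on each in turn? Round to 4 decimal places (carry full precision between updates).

After 'tails': P(biased) = 0.35·0.2000 / (0.35·0.2000 + 0.5·0.8000) ≈ 0.1489
After 'tails': P(biased) = 0.35·0.1489 / (0.35·0.1489 + 0.5·0.8511) ≈ 0.1091
After 'heads': P(biased) = 0.65·0.1091 / (0.65·0.1091 + 0.5·0.8909) ≈ 0.1374

0.1374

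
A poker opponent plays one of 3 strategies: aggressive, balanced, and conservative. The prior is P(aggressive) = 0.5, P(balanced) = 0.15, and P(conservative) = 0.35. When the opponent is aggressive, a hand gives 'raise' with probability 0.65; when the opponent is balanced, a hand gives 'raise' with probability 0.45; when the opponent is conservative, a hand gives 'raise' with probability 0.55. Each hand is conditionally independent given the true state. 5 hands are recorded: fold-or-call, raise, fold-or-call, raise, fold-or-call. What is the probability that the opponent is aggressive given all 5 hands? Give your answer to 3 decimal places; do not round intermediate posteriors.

0.381

Each posterior becomes the prior for the next update.
After 'fold-or-call': normaliser = 0.35·0.5000 + 0.55·0.1500 + 0.45·0.3500; P(aggressive) ≈ 0.4217, P(balanced) ≈ 0.1988, P(conservative) ≈ 0.3795
After 'raise': normaliser = 0.65·0.4217 + 0.45·0.1988 + 0.55·0.3795; P(aggressive) ≈ 0.4789, P(balanced) ≈ 0.1563, P(conservative) ≈ 0.3647
After 'fold-or-call': normaliser = 0.35·0.4789 + 0.55·0.1563 + 0.45·0.3647; P(aggressive) ≈ 0.4013, P(balanced) ≈ 0.2058, P(conservative) ≈ 0.3929
After 'raise': normaliser = 0.65·0.4013 + 0.45·0.2058 + 0.55·0.3929; P(aggressive) ≈ 0.4580, P(balanced) ≈ 0.1626, P(conservative) ≈ 0.3794
After 'fold-or-call': normaliser = 0.35·0.4580 + 0.55·0.1626 + 0.45·0.3794; P(aggressive) ≈ 0.3812, P(balanced) ≈ 0.2127, P(conservative) ≈ 0.4061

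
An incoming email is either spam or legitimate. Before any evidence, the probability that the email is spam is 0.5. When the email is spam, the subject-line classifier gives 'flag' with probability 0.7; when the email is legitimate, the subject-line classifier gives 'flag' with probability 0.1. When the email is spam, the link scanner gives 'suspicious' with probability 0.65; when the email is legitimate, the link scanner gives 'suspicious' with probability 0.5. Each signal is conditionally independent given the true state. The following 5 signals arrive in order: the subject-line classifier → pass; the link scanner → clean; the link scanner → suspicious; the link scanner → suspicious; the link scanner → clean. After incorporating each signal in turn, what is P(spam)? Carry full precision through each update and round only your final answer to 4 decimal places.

0.2163

Apply Bayes' rule sequentially, carrying P(spam) forward.
After the subject-line classifier='pass': P(spam) = 0.3·0.5000 / (0.3·0.5000 + 0.9·0.5000) ≈ 0.2500
After the link scanner='clean': P(spam) = 0.35·0.2500 / (0.35·0.2500 + 0.5·0.7500) ≈ 0.1892
After the link scanner='suspicious': P(spam) = 0.65·0.1892 / (0.65·0.1892 + 0.5·0.8108) ≈ 0.2327
After the link scanner='suspicious': P(spam) = 0.65·0.2327 / (0.65·0.2327 + 0.5·0.7673) ≈ 0.2828
After the link scanner='clean': P(spam) = 0.35·0.2828 / (0.35·0.2828 + 0.5·0.7172) ≈ 0.2163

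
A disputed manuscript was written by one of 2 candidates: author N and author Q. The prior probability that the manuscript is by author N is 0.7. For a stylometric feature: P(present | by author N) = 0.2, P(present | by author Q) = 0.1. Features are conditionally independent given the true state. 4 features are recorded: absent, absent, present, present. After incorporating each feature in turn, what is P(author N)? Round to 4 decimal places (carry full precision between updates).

0.8806

After 'absent': P(author N) = 0.8·0.7000 / (0.8·0.7000 + 0.9·0.3000) ≈ 0.6747
After 'absent': P(author N) = 0.8·0.6747 / (0.8·0.6747 + 0.9·0.3253) ≈ 0.6483
After 'present': P(author N) = 0.2·0.6483 / (0.2·0.6483 + 0.1·0.3517) ≈ 0.7867
After 'present': P(author N) = 0.2·0.7867 / (0.2·0.7867 + 0.1·0.2133) ≈ 0.8806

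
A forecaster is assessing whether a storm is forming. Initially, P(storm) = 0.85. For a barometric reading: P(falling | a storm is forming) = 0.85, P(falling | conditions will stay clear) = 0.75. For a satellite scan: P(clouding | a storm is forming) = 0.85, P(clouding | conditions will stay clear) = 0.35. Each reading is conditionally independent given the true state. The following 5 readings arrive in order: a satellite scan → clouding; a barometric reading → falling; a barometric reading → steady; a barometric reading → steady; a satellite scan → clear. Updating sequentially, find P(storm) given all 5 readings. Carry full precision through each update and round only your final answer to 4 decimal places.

0.5644

After a satellite scan='clouding': P(storm) = 0.85·0.8500 / (0.85·0.8500 + 0.35·0.1500) ≈ 0.9323
After a barometric reading='falling': P(storm) = 0.85·0.9323 / (0.85·0.9323 + 0.75·0.0677) ≈ 0.9397
After a barometric reading='steady': P(storm) = 0.15·0.9397 / (0.15·0.9397 + 0.25·0.0603) ≈ 0.9035
After a barometric reading='steady': P(storm) = 0.15·0.9035 / (0.15·0.9035 + 0.25·0.0965) ≈ 0.8488
After a satellite scan='clear': P(storm) = 0.15·0.8488 / (0.15·0.8488 + 0.65·0.1512) ≈ 0.5644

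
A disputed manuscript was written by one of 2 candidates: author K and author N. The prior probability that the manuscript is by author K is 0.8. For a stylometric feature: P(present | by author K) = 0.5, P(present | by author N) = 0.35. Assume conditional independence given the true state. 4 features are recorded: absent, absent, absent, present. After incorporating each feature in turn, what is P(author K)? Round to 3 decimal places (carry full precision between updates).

0.722

After 'absent': P(author K) = 0.5·0.8000 / (0.5·0.8000 + 0.65·0.2000) ≈ 0.7547
After 'absent': P(author K) = 0.5·0.7547 / (0.5·0.7547 + 0.65·0.2453) ≈ 0.7030
After 'absent': P(author K) = 0.5·0.7030 / (0.5·0.7030 + 0.65·0.2970) ≈ 0.6455
After 'present': P(author K) = 0.5·0.6455 / (0.5·0.6455 + 0.35·0.3545) ≈ 0.7223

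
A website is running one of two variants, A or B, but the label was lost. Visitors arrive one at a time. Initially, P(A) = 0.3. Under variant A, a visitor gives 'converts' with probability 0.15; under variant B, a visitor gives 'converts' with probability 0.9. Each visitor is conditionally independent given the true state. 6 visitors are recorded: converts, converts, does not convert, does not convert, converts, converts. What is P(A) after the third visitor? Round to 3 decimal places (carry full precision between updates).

0.092

Each posterior becomes the prior for the next update.
After 'converts': P(A) = 0.15·0.3000 / (0.15·0.3000 + 0.9·0.7000) ≈ 0.0667
After 'converts': P(A) = 0.15·0.0667 / (0.15·0.0667 + 0.9·0.9333) ≈ 0.0118
After 'does not convert': P(A) = 0.85·0.0118 / (0.85·0.0118 + 0.1·0.9882) ≈ 0.0919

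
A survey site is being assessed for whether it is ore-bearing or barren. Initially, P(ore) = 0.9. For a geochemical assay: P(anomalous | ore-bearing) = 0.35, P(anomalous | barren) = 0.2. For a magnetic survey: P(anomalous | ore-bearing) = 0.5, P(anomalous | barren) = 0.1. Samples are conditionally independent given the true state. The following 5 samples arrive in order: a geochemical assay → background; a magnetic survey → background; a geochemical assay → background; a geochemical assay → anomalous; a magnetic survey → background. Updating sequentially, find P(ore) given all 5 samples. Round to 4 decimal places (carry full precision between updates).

Apply Bayes' rule sequentially, carrying P(ore) forward.
After a geochemical assay='background': P(ore) = 0.65·0.9000 / (0.65·0.9000 + 0.8·0.1000) ≈ 0.8797
After a magnetic survey='background': P(ore) = 0.5·0.8797 / (0.5·0.8797 + 0.9·0.1203) ≈ 0.8025
After a geochemical assay='background': P(ore) = 0.65·0.8025 / (0.65·0.8025 + 0.8·0.1975) ≈ 0.7675
After a geochemical assay='anomalous': P(ore) = 0.35·0.7675 / (0.35·0.7675 + 0.2·0.2325) ≈ 0.8524
After a magnetic survey='background': P(ore) = 0.5·0.8524 / (0.5·0.8524 + 0.9·0.1476) ≈ 0.7624

0.7624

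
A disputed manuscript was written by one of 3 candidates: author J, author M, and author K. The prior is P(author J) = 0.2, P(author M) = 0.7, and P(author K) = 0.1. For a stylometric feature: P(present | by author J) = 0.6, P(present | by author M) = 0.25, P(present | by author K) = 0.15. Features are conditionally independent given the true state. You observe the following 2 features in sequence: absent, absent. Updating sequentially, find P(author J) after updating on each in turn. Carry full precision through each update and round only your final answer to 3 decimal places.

After 'absent': normaliser = 0.4·0.2000 + 0.75·0.7000 + 0.85·0.1000; P(author J) ≈ 0.1159, P(author M) ≈ 0.7609, P(author K) ≈ 0.1232
After 'absent': normaliser = 0.4·0.1159 + 0.75·0.7609 + 0.85·0.1232; P(author J) ≈ 0.0643, P(author M) ≈ 0.7907, P(author K) ≈ 0.1451

0.064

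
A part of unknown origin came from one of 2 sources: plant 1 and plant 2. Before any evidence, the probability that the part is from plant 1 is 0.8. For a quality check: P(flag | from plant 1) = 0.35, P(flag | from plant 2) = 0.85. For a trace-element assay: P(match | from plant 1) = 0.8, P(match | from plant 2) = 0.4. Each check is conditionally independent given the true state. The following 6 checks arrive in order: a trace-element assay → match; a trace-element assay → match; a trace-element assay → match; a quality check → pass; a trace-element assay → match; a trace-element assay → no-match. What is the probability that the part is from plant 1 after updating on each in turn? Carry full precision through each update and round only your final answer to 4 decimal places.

0.9893

After a trace-element assay='match': P(plant 1) = 0.8·0.8000 / (0.8·0.8000 + 0.4·0.2000) ≈ 0.8889
After a trace-element assay='match': P(plant 1) = 0.8·0.8889 / (0.8·0.8889 + 0.4·0.1111) ≈ 0.9412
After a trace-element assay='match': P(plant 1) = 0.8·0.9412 / (0.8·0.9412 + 0.4·0.0588) ≈ 0.9697
After a quality check='pass': P(plant 1) = 0.65·0.9697 / (0.65·0.9697 + 0.15·0.0303) ≈ 0.9928
After a trace-element assay='match': P(plant 1) = 0.8·0.9928 / (0.8·0.9928 + 0.4·0.0072) ≈ 0.9964
After a trace-element assay='no-match': P(plant 1) = 0.2·0.9964 / (0.2·0.9964 + 0.6·0.0036) ≈ 0.9893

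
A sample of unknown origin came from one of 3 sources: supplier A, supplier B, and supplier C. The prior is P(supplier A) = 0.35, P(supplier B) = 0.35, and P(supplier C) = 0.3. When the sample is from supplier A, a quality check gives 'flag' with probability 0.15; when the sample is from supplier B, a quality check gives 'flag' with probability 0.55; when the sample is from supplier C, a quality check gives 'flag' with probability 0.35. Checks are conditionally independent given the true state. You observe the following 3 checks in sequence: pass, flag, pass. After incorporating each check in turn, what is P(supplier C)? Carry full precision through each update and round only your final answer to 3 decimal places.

0.366

After 'pass': normaliser = 0.85·0.3500 + 0.45·0.3500 + 0.65·0.3000; P(supplier A) ≈ 0.4577, P(supplier B) ≈ 0.2423, P(supplier C) ≈ 0.3000
After 'flag': normaliser = 0.15·0.4577 + 0.55·0.2423 + 0.35·0.3000; P(supplier A) ≈ 0.2237, P(supplier B) ≈ 0.4342, P(supplier C) ≈ 0.3421
After 'pass': normaliser = 0.85·0.2237 + 0.45·0.4342 + 0.65·0.3421; P(supplier A) ≈ 0.3128, P(supplier B) ≈ 0.3214, P(supplier C) ≈ 0.3658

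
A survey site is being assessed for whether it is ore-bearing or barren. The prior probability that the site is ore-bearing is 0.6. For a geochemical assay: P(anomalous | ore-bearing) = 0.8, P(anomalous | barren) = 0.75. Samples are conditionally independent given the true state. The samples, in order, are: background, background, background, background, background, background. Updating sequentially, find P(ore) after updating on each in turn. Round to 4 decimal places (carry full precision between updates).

After 'background': P(ore) = 0.2·0.6000 / (0.2·0.6000 + 0.25·0.4000) ≈ 0.5455
After 'background': P(ore) = 0.2·0.5455 / (0.2·0.5455 + 0.25·0.4545) ≈ 0.4898
After 'background': P(ore) = 0.2·0.4898 / (0.2·0.4898 + 0.25·0.5102) ≈ 0.4344
After 'background': P(ore) = 0.2·0.4344 / (0.2·0.4344 + 0.25·0.5656) ≈ 0.3806
After 'background': P(ore) = 0.2·0.3806 / (0.2·0.3806 + 0.25·0.6194) ≈ 0.3295
After 'background': P(ore) = 0.2·0.3295 / (0.2·0.3295 + 0.25·0.6705) ≈ 0.2822

0.2822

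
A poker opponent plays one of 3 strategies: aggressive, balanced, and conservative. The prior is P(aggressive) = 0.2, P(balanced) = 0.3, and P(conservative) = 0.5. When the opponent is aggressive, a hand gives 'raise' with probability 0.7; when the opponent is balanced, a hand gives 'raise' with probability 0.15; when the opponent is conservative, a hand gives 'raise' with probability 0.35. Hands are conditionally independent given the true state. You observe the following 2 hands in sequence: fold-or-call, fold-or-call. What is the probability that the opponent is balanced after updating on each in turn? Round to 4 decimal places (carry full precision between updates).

0.4860

After 'fold-or-call': normaliser = 0.3·0.2000 + 0.85·0.3000 + 0.65·0.5000; P(aggressive) ≈ 0.0938, P(balanced) ≈ 0.3984, P(conservative) ≈ 0.5078
After 'fold-or-call': normaliser = 0.3·0.0938 + 0.85·0.3984 + 0.65·0.5078; P(aggressive) ≈ 0.0404, P(balanced) ≈ 0.4860, P(conservative) ≈ 0.4737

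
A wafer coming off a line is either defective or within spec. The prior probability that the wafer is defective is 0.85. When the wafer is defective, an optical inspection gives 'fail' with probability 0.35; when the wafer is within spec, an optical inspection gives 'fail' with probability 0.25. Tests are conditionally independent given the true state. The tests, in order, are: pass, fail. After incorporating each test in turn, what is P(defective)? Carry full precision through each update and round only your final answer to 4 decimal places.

After 'pass': P(defective) = 0.65·0.8500 / (0.65·0.8500 + 0.75·0.1500) ≈ 0.8308
After 'fail': P(defective) = 0.35·0.8308 / (0.35·0.8308 + 0.25·0.1692) ≈ 0.8730

0.8730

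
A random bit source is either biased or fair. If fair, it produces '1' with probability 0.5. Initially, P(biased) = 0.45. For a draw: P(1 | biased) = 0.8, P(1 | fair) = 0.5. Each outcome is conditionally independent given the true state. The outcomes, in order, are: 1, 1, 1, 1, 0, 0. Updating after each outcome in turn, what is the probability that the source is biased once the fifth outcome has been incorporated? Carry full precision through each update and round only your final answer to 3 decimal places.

After '1': P(biased) = 0.8·0.4500 / (0.8·0.4500 + 0.5·0.5500) ≈ 0.5669
After '1': P(biased) = 0.8·0.5669 / (0.8·0.5669 + 0.5·0.4331) ≈ 0.6769
After '1': P(biased) = 0.8·0.6769 / (0.8·0.6769 + 0.5·0.3231) ≈ 0.7702
After '1': P(biased) = 0.8·0.7702 / (0.8·0.7702 + 0.5·0.2298) ≈ 0.8428
After '0': P(biased) = 0.2·0.8428 / (0.2·0.8428 + 0.5·0.1572) ≈ 0.6820

0.682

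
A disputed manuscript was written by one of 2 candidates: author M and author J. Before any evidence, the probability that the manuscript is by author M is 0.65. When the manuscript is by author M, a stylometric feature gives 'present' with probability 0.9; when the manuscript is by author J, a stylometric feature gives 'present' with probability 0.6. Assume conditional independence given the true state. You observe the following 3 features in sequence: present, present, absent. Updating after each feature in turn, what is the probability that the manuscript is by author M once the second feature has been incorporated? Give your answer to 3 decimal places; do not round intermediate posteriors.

Apply Bayes' rule sequentially, carrying P(author M) forward.
After 'present': P(author M) = 0.9·0.6500 / (0.9·0.6500 + 0.6·0.3500) ≈ 0.7358
After 'present': P(author M) = 0.9·0.7358 / (0.9·0.7358 + 0.6·0.2642) ≈ 0.8069

0.807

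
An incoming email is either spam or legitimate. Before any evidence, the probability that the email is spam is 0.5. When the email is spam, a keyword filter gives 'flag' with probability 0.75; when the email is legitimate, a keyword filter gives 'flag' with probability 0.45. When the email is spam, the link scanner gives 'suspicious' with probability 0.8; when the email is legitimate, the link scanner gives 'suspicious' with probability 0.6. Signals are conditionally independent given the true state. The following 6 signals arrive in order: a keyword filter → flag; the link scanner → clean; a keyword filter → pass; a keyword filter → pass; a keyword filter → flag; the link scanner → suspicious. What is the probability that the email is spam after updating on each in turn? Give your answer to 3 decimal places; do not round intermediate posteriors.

After a keyword filter='flag': P(spam) = 0.75·0.5000 / (0.75·0.5000 + 0.45·0.5000) ≈ 0.6250
After the link scanner='clean': P(spam) = 0.2·0.6250 / (0.2·0.6250 + 0.4·0.3750) ≈ 0.4545
After a keyword filter='pass': P(spam) = 0.25·0.4545 / (0.25·0.4545 + 0.55·0.5455) ≈ 0.2747
After a keyword filter='pass': P(spam) = 0.25·0.2747 / (0.25·0.2747 + 0.55·0.7253) ≈ 0.1469
After a keyword filter='flag': P(spam) = 0.75·0.1469 / (0.75·0.1469 + 0.45·0.8531) ≈ 0.2230
After the link scanner='suspicious': P(spam) = 0.8·0.2230 / (0.8·0.2230 + 0.6·0.7770) ≈ 0.2767

0.277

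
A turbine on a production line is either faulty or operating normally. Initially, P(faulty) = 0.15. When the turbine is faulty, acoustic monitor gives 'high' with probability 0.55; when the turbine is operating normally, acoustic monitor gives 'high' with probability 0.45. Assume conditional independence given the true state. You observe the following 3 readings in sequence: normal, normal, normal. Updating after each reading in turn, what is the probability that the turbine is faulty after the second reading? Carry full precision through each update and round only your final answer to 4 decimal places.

0.1057

After 'normal': P(faulty) = 0.45·0.1500 / (0.45·0.1500 + 0.55·0.8500) ≈ 0.1262
After 'normal': P(faulty) = 0.45·0.1262 / (0.45·0.1262 + 0.55·0.8738) ≈ 0.1057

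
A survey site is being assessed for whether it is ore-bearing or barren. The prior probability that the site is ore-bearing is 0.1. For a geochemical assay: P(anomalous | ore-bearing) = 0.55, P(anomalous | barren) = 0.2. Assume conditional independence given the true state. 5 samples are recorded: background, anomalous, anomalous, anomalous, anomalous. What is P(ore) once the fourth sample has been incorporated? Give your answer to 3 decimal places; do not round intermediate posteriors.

Each posterior becomes the prior for the next update.
After 'background': P(ore) = 0.45·0.1000 / (0.45·0.1000 + 0.8·0.9000) ≈ 0.0588
After 'anomalous': P(ore) = 0.55·0.0588 / (0.55·0.0588 + 0.2·0.9412) ≈ 0.1467
After 'anomalous': P(ore) = 0.55·0.1467 / (0.55·0.1467 + 0.2·0.8533) ≈ 0.3210
After 'anomalous': P(ore) = 0.55·0.3210 / (0.55·0.3210 + 0.2·0.6790) ≈ 0.5652

0.565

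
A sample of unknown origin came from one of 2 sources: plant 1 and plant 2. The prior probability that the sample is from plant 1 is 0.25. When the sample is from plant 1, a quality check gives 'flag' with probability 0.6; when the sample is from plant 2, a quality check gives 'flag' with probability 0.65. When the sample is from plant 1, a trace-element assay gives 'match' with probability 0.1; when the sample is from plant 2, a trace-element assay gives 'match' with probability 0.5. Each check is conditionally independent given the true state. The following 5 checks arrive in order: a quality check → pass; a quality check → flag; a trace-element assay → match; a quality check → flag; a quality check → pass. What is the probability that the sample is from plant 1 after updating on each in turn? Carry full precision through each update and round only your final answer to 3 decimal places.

After a quality check='pass': P(plant 1) = 0.4·0.2500 / (0.4·0.2500 + 0.35·0.7500) ≈ 0.2759
After a quality check='flag': P(plant 1) = 0.6·0.2759 / (0.6·0.2759 + 0.65·0.7241) ≈ 0.2602
After a trace-element assay='match': P(plant 1) = 0.1·0.2602 / (0.1·0.2602 + 0.5·0.7398) ≈ 0.0657
After a quality check='flag': P(plant 1) = 0.6·0.0657 / (0.6·0.0657 + 0.65·0.9343) ≈ 0.0610
After a quality check='pass': P(plant 1) = 0.4·0.0610 / (0.4·0.0610 + 0.35·0.9390) ≈ 0.0691

0.069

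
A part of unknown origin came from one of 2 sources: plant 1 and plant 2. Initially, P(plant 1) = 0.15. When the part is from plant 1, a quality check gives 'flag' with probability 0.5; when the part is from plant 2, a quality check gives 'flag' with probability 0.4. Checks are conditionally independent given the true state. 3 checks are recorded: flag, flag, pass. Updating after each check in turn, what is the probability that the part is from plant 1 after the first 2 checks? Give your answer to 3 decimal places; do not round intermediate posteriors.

0.216

After 'flag': P(plant 1) = 0.5·0.1500 / (0.5·0.1500 + 0.4·0.8500) ≈ 0.1807
After 'flag': P(plant 1) = 0.5·0.1807 / (0.5·0.1807 + 0.4·0.8193) ≈ 0.2161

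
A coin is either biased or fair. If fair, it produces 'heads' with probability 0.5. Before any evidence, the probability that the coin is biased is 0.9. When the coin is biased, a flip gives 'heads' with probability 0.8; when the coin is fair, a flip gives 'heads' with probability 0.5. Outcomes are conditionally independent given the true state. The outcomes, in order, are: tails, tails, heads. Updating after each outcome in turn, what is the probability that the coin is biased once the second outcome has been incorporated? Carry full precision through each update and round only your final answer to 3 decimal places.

Each posterior becomes the prior for the next update.
After 'tails': P(biased) = 0.2·0.9000 / (0.2·0.9000 + 0.5·0.1000) ≈ 0.7826
After 'tails': P(biased) = 0.2·0.7826 / (0.2·0.7826 + 0.5·0.2174) ≈ 0.5902

0.590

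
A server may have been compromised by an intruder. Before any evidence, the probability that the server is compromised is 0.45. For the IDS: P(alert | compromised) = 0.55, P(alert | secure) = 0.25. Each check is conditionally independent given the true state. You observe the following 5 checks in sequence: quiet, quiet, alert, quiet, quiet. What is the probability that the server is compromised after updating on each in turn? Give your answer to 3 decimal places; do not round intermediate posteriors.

After 'quiet': P(compromised) = 0.45·0.4500 / (0.45·0.4500 + 0.75·0.5500) ≈ 0.3293
After 'quiet': P(compromised) = 0.45·0.3293 / (0.45·0.3293 + 0.75·0.6707) ≈ 0.2275
After 'alert': P(compromised) = 0.55·0.2275 / (0.55·0.2275 + 0.25·0.7725) ≈ 0.3932
After 'quiet': P(compromised) = 0.45·0.3932 / (0.45·0.3932 + 0.75·0.6068) ≈ 0.2800
After 'quiet': P(compromised) = 0.45·0.2800 / (0.45·0.2800 + 0.75·0.7200) ≈ 0.1892

0.189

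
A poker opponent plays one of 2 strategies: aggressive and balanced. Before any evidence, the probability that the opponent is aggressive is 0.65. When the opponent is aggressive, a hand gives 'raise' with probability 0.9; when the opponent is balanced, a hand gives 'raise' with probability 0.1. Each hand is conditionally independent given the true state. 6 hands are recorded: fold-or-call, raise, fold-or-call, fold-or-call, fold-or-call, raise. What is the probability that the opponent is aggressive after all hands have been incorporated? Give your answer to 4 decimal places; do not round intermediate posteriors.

0.0224

After 'fold-or-call': P(aggressive) = 0.1·0.6500 / (0.1·0.6500 + 0.9·0.3500) ≈ 0.1711
After 'raise': P(aggressive) = 0.9·0.1711 / (0.9·0.1711 + 0.1·0.8289) ≈ 0.6500
After 'fold-or-call': P(aggressive) = 0.1·0.6500 / (0.1·0.6500 + 0.9·0.3500) ≈ 0.1711
After 'fold-or-call': P(aggressive) = 0.1·0.1711 / (0.1·0.1711 + 0.9·0.8289) ≈ 0.0224
After 'fold-or-call': P(aggressive) = 0.1·0.0224 / (0.1·0.0224 + 0.9·0.9776) ≈ 0.0025
After 'raise': P(aggressive) = 0.9·0.0025 / (0.9·0.0025 + 0.1·0.9975) ≈ 0.0224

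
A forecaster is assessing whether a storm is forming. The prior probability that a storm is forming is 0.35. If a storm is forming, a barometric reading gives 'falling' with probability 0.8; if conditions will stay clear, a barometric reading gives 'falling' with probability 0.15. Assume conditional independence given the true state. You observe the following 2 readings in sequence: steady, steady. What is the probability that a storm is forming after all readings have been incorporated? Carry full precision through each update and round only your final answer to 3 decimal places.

0.029

After 'steady': P(storm) = 0.2·0.3500 / (0.2·0.3500 + 0.85·0.6500) ≈ 0.1124
After 'steady': P(storm) = 0.2·0.1124 / (0.2·0.1124 + 0.85·0.8876) ≈ 0.0289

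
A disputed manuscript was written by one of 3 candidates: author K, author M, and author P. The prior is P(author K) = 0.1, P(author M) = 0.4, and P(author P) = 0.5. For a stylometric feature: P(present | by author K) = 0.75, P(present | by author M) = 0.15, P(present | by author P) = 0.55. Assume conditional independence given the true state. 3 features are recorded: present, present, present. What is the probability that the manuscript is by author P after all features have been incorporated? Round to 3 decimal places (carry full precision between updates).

0.656

After 'present': normaliser = 0.75·0.1000 + 0.15·0.4000 + 0.55·0.5000; P(author K) ≈ 0.1829, P(author M) ≈ 0.1463, P(author P) ≈ 0.6707
After 'present': normaliser = 0.75·0.1829 + 0.15·0.1463 + 0.55·0.6707; P(author K) ≈ 0.2598, P(author M) ≈ 0.0416, P(author P) ≈ 0.6986
After 'present': normaliser = 0.75·0.2598 + 0.15·0.0416 + 0.55·0.6986; P(author K) ≈ 0.3329, P(author M) ≈ 0.0107, P(author P) ≈ 0.6564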